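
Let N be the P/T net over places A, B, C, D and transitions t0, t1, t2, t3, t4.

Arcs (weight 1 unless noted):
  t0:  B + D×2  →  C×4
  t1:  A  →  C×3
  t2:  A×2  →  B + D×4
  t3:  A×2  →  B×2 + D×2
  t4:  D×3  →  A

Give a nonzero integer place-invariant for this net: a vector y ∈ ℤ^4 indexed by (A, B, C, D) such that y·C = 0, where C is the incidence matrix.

y = (A:3, B:2, C:1, D:1)

Incidence matrix C (rows=places, cols=transitions):
       t0   t1   t2   t3   t4
    A   0   -1   -2   -2    1
    B  -1    0    1    2    0
    C   4    3    0    0    0
    D  -2    0    4    2   -3

Candidate y = [3, 2, 1, 1]; check y·C column-wise:
  col t0: 3·0 + 2·-1 + 1·4 + 1·-2 = 0
  col t1: 3·-1 + 2·0 + 1·3 + 1·0 = 0
  col t2: 3·-2 + 2·1 + 1·0 + 1·4 = 0
  col t3: 3·-2 + 2·2 + 1·0 + 1·2 = 0
  col t4: 3·1 + 2·0 + 1·0 + 1·-3 = 0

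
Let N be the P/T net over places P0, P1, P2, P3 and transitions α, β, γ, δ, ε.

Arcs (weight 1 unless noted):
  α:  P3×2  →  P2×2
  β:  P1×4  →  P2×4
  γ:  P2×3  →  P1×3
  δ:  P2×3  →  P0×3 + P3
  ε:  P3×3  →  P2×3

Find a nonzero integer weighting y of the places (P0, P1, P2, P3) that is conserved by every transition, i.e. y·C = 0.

y = (P0:2, P1:3, P2:3, P3:3)

Incidence matrix C (rows=places, cols=transitions):
        α    β    γ    δ    ε
   P0   0    0    0    3    0
   P1   0   -4    3    0    0
   P2   2    4   -3   -3    3
   P3  -2    0    0    1   -3

Candidate y = [2, 3, 3, 3]; check y·C column-wise:
  col α: 2·0 + 3·0 + 3·2 + 3·-2 = 0
  col β: 2·0 + 3·-4 + 3·4 + 3·0 = 0
  col γ: 2·0 + 3·3 + 3·-3 + 3·0 = 0
  col δ: 2·3 + 3·0 + 3·-3 + 3·1 = 0
  col ε: 2·0 + 3·0 + 3·3 + 3·-3 = 0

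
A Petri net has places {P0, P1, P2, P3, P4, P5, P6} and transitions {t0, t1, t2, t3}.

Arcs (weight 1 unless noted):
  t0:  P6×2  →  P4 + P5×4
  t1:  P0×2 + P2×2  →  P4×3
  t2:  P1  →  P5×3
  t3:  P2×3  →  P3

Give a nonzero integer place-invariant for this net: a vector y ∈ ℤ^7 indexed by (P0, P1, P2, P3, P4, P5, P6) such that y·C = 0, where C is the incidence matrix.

y = (P0:1, P1:0, P2:-1, P3:-3, P4:0, P5:0, P6:0)

Incidence matrix C (rows=places, cols=transitions):
       t0   t1   t2   t3
   P0   0   -2    0    0
   P1   0    0   -1    0
   P2   0   -2    0   -3
   P3   0    0    0    1
   P4   1    3    0    0
   P5   4    0    3    0
   P6  -2    0    0    0

Candidate y = [1, 0, -1, -3, 0, 0, 0]; check y·C column-wise:
  col t0: 1·0 + -1·0 + -3·0 + 0·1 + 0·4 + 0·-2 = 0
  col t1: 1·-2 + -1·-2 + -3·0 + 0·3 = 0
  col t2: 1·0 + 0·-1 + -1·0 + -3·0 + 0·3 = 0
  col t3: 1·0 + -1·-3 + -3·1 = 0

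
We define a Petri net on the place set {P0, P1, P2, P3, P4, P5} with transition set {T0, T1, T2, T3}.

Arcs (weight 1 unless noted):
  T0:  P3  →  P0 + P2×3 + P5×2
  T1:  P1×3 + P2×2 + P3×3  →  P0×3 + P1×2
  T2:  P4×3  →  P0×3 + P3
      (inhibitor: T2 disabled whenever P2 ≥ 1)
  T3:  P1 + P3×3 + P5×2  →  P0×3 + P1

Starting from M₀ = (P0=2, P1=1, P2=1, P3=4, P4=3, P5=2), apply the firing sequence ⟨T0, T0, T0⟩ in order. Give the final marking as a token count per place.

(P0=5, P1=1, P2=10, P3=1, P4=3, P5=8)

step 1: fire T0:  (P0=2, P1=1, P2=1, P3=4, P4=3, P5=2) → (P0=3, P1=1, P2=4, P3=3, P4=3, P5=4)
step 2: fire T0:  (P0=3, P1=1, P2=4, P3=3, P4=3, P5=4) → (P0=4, P1=1, P2=7, P3=2, P4=3, P5=6)
step 3: fire T0:  (P0=4, P1=1, P2=7, P3=2, P4=3, P5=6) → (P0=5, P1=1, P2=10, P3=1, P4=3, P5=8)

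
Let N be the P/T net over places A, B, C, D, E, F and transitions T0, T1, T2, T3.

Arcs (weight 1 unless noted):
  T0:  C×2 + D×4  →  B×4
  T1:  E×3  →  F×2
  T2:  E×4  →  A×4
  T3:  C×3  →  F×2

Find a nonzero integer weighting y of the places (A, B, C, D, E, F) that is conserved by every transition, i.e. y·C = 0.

Incidence matrix C (rows=places, cols=transitions):
       T0   T1   T2   T3
    A   0    0    4    0
    B   4    0    0    0
    C  -2    0    0   -3
    D  -4    0    0    0
    E   0   -3   -4    0
    F   0    2    0    2

Candidate y = [0, 1, 0, 1, 0, 0]; check y·C column-wise:
  col T0: 1·4 + 0·-2 + 1·-4 = 0
  col T1: 1·0 + 1·0 + 0·-3 + 0·2 = 0
  col T2: 0·4 + 1·0 + 1·0 + 0·-4 = 0
  col T3: 1·0 + 0·-3 + 1·0 + 0·2 = 0

y = (A:0, B:1, C:0, D:1, E:0, F:0)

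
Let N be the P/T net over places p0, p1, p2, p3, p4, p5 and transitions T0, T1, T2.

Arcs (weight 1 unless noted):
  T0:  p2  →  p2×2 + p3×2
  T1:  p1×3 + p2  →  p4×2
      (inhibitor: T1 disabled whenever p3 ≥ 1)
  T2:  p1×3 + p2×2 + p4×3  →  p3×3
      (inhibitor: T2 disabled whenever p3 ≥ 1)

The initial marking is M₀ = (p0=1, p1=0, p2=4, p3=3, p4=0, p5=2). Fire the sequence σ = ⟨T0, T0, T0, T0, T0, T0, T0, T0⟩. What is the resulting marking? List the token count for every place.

(p0=1, p1=0, p2=12, p3=19, p4=0, p5=2)

step 1: fire T0:  (p0=1, p1=0, p2=4, p3=3, p4=0, p5=2) → (p0=1, p1=0, p2=5, p3=5, p4=0, p5=2)
step 2: fire T0:  (p0=1, p1=0, p2=5, p3=5, p4=0, p5=2) → (p0=1, p1=0, p2=6, p3=7, p4=0, p5=2)
step 3: fire T0:  (p0=1, p1=0, p2=6, p3=7, p4=0, p5=2) → (p0=1, p1=0, p2=7, p3=9, p4=0, p5=2)
step 4: fire T0:  (p0=1, p1=0, p2=7, p3=9, p4=0, p5=2) → (p0=1, p1=0, p2=8, p3=11, p4=0, p5=2)
step 5: fire T0:  (p0=1, p1=0, p2=8, p3=11, p4=0, p5=2) → (p0=1, p1=0, p2=9, p3=13, p4=0, p5=2)
step 6: fire T0:  (p0=1, p1=0, p2=9, p3=13, p4=0, p5=2) → (p0=1, p1=0, p2=10, p3=15, p4=0, p5=2)
step 7: fire T0:  (p0=1, p1=0, p2=10, p3=15, p4=0, p5=2) → (p0=1, p1=0, p2=11, p3=17, p4=0, p5=2)
step 8: fire T0:  (p0=1, p1=0, p2=11, p3=17, p4=0, p5=2) → (p0=1, p1=0, p2=12, p3=19, p4=0, p5=2)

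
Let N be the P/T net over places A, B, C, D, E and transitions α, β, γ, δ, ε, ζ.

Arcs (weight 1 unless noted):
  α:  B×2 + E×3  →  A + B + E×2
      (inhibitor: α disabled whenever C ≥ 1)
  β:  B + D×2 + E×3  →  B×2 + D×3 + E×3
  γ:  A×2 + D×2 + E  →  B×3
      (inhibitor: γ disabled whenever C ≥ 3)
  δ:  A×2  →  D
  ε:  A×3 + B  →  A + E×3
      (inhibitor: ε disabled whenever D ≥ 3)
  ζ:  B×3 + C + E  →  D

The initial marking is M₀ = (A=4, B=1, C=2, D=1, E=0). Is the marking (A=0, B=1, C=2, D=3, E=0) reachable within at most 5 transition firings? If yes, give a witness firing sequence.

step 1: fire δ:  (A=4, B=1, C=2, D=1, E=0) → (A=2, B=1, C=2, D=2, E=0)
step 2: fire δ:  (A=2, B=1, C=2, D=2, E=0) → (A=0, B=1, C=2, D=3, E=0)

YES — reachable via ⟨δ, δ⟩ (2 firings)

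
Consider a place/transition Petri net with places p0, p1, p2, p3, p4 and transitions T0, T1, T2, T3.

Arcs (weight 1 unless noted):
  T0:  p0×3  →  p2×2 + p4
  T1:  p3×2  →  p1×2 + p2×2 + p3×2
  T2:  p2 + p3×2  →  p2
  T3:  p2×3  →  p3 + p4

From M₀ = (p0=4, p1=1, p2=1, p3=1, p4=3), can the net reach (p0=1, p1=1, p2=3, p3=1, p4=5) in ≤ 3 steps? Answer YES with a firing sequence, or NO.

depth 0: 1 marking
depth 1: 2 markings reached so far
depth 2: 3 markings reached so far
depth 3: 4 markings reached so far
target is not among the 4 markings reachable within 3 steps

NO — not reachable within 3 firings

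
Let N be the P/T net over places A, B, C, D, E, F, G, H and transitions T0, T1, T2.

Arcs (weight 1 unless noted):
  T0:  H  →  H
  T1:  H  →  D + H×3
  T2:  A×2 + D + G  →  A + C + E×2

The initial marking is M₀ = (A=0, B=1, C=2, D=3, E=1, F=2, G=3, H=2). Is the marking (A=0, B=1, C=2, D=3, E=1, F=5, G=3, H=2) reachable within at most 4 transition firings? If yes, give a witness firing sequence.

depth 0: 1 marking
depth 1: 2 markings reached so far
depth 2: 3 markings reached so far
depth 3: 4 markings reached so far
depth 4: 5 markings reached so far
target is not among the 5 markings reachable within 4 steps

NO — not reachable within 4 firings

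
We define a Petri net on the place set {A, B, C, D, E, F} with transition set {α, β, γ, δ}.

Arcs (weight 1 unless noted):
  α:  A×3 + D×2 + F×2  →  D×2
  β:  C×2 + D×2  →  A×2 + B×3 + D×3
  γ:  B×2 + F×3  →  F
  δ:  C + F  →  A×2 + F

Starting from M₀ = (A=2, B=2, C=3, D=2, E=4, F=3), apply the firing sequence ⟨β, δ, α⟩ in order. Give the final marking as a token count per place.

(A=3, B=5, C=0, D=3, E=4, F=1)

step 1: fire β:  (A=2, B=2, C=3, D=2, E=4, F=3) → (A=4, B=5, C=1, D=3, E=4, F=3)
step 2: fire δ:  (A=4, B=5, C=1, D=3, E=4, F=3) → (A=6, B=5, C=0, D=3, E=4, F=3)
step 3: fire α:  (A=6, B=5, C=0, D=3, E=4, F=3) → (A=3, B=5, C=0, D=3, E=4, F=1)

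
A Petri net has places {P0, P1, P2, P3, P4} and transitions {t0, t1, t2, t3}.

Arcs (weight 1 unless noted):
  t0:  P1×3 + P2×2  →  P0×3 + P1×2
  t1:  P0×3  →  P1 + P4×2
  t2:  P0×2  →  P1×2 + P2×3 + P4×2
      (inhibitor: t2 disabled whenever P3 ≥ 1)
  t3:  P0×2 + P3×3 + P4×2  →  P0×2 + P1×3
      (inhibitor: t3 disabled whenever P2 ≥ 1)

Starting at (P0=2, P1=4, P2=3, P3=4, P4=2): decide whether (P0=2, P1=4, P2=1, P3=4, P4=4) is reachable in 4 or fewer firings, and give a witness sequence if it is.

step 1: fire t0:  (P0=2, P1=4, P2=3, P3=4, P4=2) → (P0=5, P1=3, P2=1, P3=4, P4=2)
step 2: fire t1:  (P0=5, P1=3, P2=1, P3=4, P4=2) → (P0=2, P1=4, P2=1, P3=4, P4=4)

YES — reachable via ⟨t0, t1⟩ (2 firings)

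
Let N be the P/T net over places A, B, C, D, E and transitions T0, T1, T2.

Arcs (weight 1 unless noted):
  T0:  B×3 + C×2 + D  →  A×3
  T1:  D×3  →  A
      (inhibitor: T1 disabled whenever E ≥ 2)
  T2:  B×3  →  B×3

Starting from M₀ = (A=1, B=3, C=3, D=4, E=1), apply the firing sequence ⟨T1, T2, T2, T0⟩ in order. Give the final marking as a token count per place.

step 1: fire T1:  (A=1, B=3, C=3, D=4, E=1) → (A=2, B=3, C=3, D=1, E=1)
step 2: fire T2:  (A=2, B=3, C=3, D=1, E=1) → (A=2, B=3, C=3, D=1, E=1)
step 3: fire T2:  (A=2, B=3, C=3, D=1, E=1) → (A=2, B=3, C=3, D=1, E=1)
step 4: fire T0:  (A=2, B=3, C=3, D=1, E=1) → (A=5, B=0, C=1, D=0, E=1)

(A=5, B=0, C=1, D=0, E=1)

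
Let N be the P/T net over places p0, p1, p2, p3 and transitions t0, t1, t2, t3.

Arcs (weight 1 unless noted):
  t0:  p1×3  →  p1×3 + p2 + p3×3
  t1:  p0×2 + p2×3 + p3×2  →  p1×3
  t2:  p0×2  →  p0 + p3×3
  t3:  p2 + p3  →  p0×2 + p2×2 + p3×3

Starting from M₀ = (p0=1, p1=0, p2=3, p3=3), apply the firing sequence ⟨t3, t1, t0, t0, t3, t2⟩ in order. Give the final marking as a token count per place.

(p0=2, p1=3, p2=4, p3=14)

step 1: fire t3:  (p0=1, p1=0, p2=3, p3=3) → (p0=3, p1=0, p2=4, p3=5)
step 2: fire t1:  (p0=3, p1=0, p2=4, p3=5) → (p0=1, p1=3, p2=1, p3=3)
step 3: fire t0:  (p0=1, p1=3, p2=1, p3=3) → (p0=1, p1=3, p2=2, p3=6)
step 4: fire t0:  (p0=1, p1=3, p2=2, p3=6) → (p0=1, p1=3, p2=3, p3=9)
step 5: fire t3:  (p0=1, p1=3, p2=3, p3=9) → (p0=3, p1=3, p2=4, p3=11)
step 6: fire t2:  (p0=3, p1=3, p2=4, p3=11) → (p0=2, p1=3, p2=4, p3=14)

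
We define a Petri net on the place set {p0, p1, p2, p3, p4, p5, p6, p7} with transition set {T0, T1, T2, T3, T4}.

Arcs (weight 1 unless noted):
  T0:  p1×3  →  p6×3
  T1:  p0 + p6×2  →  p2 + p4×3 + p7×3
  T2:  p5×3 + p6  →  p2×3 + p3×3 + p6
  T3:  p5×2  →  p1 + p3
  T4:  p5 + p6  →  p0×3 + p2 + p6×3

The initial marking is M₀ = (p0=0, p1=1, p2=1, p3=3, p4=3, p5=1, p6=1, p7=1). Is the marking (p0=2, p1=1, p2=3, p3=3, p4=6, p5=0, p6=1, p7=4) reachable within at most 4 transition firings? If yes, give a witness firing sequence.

YES — reachable via ⟨T4, T1⟩ (2 firings)

step 1: fire T4:  (p0=0, p1=1, p2=1, p3=3, p4=3, p5=1, p6=1, p7=1) → (p0=3, p1=1, p2=2, p3=3, p4=3, p5=0, p6=3, p7=1)
step 2: fire T1:  (p0=3, p1=1, p2=2, p3=3, p4=3, p5=0, p6=3, p7=1) → (p0=2, p1=1, p2=3, p3=3, p4=6, p5=0, p6=1, p7=4)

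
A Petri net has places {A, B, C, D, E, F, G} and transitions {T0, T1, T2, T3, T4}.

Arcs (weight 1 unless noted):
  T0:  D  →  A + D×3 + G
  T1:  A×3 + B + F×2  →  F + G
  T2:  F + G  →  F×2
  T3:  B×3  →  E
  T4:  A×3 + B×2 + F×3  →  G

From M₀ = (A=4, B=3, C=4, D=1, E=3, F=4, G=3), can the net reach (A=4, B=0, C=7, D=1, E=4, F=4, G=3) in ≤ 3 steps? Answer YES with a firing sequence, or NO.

depth 0: 1 marking
depth 1: 6 markings reached so far
depth 2: 15 markings reached so far
depth 3: 28 markings reached so far
target is not among the 28 markings reachable within 3 steps

NO — not reachable within 3 firings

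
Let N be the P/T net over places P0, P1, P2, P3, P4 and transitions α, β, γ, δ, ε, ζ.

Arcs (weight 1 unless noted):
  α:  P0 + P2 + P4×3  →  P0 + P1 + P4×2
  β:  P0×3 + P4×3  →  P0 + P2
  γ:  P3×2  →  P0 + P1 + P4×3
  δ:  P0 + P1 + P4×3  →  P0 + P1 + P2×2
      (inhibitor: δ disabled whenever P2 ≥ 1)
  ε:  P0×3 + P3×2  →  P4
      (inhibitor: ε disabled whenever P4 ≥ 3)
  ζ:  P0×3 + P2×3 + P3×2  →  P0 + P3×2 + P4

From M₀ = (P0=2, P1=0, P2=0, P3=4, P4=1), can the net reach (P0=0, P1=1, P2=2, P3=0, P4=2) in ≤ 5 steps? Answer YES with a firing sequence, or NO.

step 1: fire γ:  (P0=2, P1=0, P2=0, P3=4, P4=1) → (P0=3, P1=1, P2=0, P3=2, P4=4)
step 2: fire δ:  (P0=3, P1=1, P2=0, P3=2, P4=4) → (P0=3, P1=1, P2=2, P3=2, P4=1)
step 3: fire ε:  (P0=3, P1=1, P2=2, P3=2, P4=1) → (P0=0, P1=1, P2=2, P3=0, P4=2)

YES — reachable via ⟨γ, δ, ε⟩ (3 firings)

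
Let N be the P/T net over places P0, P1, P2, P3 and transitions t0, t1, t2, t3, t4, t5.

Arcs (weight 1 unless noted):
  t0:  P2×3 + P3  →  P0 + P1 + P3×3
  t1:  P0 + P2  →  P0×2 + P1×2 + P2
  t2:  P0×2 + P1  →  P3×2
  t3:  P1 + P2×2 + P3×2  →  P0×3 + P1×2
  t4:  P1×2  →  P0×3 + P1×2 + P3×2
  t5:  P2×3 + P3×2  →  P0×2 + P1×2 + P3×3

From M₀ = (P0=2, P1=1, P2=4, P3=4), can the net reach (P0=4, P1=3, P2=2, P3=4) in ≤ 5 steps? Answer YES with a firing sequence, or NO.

YES — reachable via ⟨t1, t2, t3⟩ (3 firings)

step 1: fire t1:  (P0=2, P1=1, P2=4, P3=4) → (P0=3, P1=3, P2=4, P3=4)
step 2: fire t2:  (P0=3, P1=3, P2=4, P3=4) → (P0=1, P1=2, P2=4, P3=6)
step 3: fire t3:  (P0=1, P1=2, P2=4, P3=6) → (P0=4, P1=3, P2=2, P3=4)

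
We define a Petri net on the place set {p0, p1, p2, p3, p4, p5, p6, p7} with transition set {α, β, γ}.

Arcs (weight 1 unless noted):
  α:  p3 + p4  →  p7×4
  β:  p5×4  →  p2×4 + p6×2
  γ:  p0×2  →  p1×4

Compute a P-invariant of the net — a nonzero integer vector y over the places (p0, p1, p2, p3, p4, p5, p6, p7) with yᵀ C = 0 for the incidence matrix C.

y = (p0:2, p1:1, p2:0, p3:0, p4:0, p5:0, p6:0, p7:0)

Incidence matrix C (rows=places, cols=transitions):
        α    β    γ
   p0   0    0   -2
   p1   0    0    4
   p2   0    4    0
   p3  -1    0    0
   p4  -1    0    0
   p5   0   -4    0
   p6   0    2    0
   p7   4    0    0

Candidate y = [2, 1, 0, 0, 0, 0, 0, 0]; check y·C column-wise:
  col α: 2·0 + 1·0 + 0·-1 + 0·-1 + 0·4 = 0
  col β: 2·0 + 1·0 + 0·4 + 0·-4 + 0·2 = 0
  col γ: 2·-2 + 1·4 = 0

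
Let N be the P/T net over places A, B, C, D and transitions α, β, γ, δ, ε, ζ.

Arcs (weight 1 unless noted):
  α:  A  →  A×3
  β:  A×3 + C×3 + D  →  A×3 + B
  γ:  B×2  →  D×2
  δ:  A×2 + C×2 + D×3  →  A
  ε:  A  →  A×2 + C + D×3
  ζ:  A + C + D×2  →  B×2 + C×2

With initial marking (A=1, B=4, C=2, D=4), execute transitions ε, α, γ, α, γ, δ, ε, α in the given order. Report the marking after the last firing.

(A=8, B=0, C=2, D=11)

step 1: fire ε:  (A=1, B=4, C=2, D=4) → (A=2, B=4, C=3, D=7)
step 2: fire α:  (A=2, B=4, C=3, D=7) → (A=4, B=4, C=3, D=7)
step 3: fire γ:  (A=4, B=4, C=3, D=7) → (A=4, B=2, C=3, D=9)
step 4: fire α:  (A=4, B=2, C=3, D=9) → (A=6, B=2, C=3, D=9)
step 5: fire γ:  (A=6, B=2, C=3, D=9) → (A=6, B=0, C=3, D=11)
step 6: fire δ:  (A=6, B=0, C=3, D=11) → (A=5, B=0, C=1, D=8)
step 7: fire ε:  (A=5, B=0, C=1, D=8) → (A=6, B=0, C=2, D=11)
step 8: fire α:  (A=6, B=0, C=2, D=11) → (A=8, B=0, C=2, D=11)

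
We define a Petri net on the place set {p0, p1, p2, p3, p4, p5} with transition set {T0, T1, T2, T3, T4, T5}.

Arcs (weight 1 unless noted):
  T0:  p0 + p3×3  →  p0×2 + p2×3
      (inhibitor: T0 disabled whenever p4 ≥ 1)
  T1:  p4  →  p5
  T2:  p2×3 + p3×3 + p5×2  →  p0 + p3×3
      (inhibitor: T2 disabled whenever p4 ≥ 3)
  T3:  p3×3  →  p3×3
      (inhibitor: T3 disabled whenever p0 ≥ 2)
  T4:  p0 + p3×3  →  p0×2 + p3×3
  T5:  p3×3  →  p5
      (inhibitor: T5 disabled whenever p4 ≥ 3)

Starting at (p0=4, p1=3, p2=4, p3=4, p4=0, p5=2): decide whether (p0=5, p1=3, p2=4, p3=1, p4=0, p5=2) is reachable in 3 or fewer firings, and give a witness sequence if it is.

NO — not reachable within 3 firings

depth 0: 1 marking
depth 1: 5 markings reached so far
depth 2: 11 markings reached so far
depth 3: 17 markings reached so far
target is not among the 17 markings reachable within 3 steps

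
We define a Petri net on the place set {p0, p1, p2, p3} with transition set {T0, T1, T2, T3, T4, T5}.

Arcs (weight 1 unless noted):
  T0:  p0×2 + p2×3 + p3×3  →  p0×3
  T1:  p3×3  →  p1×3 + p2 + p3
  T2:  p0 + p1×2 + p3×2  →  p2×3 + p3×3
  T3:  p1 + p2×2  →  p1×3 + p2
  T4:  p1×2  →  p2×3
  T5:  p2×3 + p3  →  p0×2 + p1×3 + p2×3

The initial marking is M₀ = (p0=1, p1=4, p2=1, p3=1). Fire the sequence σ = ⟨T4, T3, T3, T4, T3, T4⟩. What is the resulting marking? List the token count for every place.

(p0=1, p1=4, p2=7, p3=1)

step 1: fire T4:  (p0=1, p1=4, p2=1, p3=1) → (p0=1, p1=2, p2=4, p3=1)
step 2: fire T3:  (p0=1, p1=2, p2=4, p3=1) → (p0=1, p1=4, p2=3, p3=1)
step 3: fire T3:  (p0=1, p1=4, p2=3, p3=1) → (p0=1, p1=6, p2=2, p3=1)
step 4: fire T4:  (p0=1, p1=6, p2=2, p3=1) → (p0=1, p1=4, p2=5, p3=1)
step 5: fire T3:  (p0=1, p1=4, p2=5, p3=1) → (p0=1, p1=6, p2=4, p3=1)
step 6: fire T4:  (p0=1, p1=6, p2=4, p3=1) → (p0=1, p1=4, p2=7, p3=1)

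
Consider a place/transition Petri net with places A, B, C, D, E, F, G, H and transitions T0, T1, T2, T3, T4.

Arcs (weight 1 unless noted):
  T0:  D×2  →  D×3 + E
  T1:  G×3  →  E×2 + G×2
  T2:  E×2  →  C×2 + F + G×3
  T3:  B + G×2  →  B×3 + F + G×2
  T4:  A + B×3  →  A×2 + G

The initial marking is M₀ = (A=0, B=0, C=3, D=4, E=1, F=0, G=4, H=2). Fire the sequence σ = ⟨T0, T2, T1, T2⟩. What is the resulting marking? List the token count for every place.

(A=0, B=0, C=7, D=5, E=0, F=2, G=9, H=2)

step 1: fire T0:  (A=0, B=0, C=3, D=4, E=1, F=0, G=4, H=2) → (A=0, B=0, C=3, D=5, E=2, F=0, G=4, H=2)
step 2: fire T2:  (A=0, B=0, C=3, D=5, E=2, F=0, G=4, H=2) → (A=0, B=0, C=5, D=5, E=0, F=1, G=7, H=2)
step 3: fire T1:  (A=0, B=0, C=5, D=5, E=0, F=1, G=7, H=2) → (A=0, B=0, C=5, D=5, E=2, F=1, G=6, H=2)
step 4: fire T2:  (A=0, B=0, C=5, D=5, E=2, F=1, G=6, H=2) → (A=0, B=0, C=7, D=5, E=0, F=2, G=9, H=2)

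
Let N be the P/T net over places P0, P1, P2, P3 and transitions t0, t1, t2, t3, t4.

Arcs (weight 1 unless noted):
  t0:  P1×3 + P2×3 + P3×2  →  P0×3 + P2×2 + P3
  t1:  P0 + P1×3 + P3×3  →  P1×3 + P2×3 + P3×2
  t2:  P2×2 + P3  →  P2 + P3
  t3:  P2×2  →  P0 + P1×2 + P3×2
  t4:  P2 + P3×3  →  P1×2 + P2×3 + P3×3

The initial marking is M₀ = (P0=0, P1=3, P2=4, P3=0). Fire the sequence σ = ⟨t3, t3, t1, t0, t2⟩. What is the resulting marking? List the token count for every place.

step 1: fire t3:  (P0=0, P1=3, P2=4, P3=0) → (P0=1, P1=5, P2=2, P3=2)
step 2: fire t3:  (P0=1, P1=5, P2=2, P3=2) → (P0=2, P1=7, P2=0, P3=4)
step 3: fire t1:  (P0=2, P1=7, P2=0, P3=4) → (P0=1, P1=7, P2=3, P3=3)
step 4: fire t0:  (P0=1, P1=7, P2=3, P3=3) → (P0=4, P1=4, P2=2, P3=2)
step 5: fire t2:  (P0=4, P1=4, P2=2, P3=2) → (P0=4, P1=4, P2=1, P3=2)

(P0=4, P1=4, P2=1, P3=2)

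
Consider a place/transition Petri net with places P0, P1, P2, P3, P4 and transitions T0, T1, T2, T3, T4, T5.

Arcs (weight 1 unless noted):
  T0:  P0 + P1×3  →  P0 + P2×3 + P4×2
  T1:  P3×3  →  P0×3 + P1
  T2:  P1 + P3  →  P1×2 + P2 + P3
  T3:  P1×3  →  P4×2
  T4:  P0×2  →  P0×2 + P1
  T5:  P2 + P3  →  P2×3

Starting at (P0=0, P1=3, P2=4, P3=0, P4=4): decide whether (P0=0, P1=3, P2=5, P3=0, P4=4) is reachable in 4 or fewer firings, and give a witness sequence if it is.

NO — not reachable within 4 firings

depth 0: 1 marking
depth 1: 2 markings reached so far
depth 2: 2 markings reached so far
(frontier empty at depth 2; search complete)
target is not among the 2 markings reachable within 4 steps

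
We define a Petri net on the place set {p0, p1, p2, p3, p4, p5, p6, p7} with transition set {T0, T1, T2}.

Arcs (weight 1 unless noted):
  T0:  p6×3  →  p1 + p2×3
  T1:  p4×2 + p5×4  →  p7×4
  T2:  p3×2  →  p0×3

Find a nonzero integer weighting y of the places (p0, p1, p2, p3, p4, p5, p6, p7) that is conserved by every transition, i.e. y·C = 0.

y = (p0:0, p1:3, p2:-1, p3:0, p4:0, p5:0, p6:0, p7:0)

Incidence matrix C (rows=places, cols=transitions):
       T0   T1   T2
   p0   0    0    3
   p1   1    0    0
   p2   3    0    0
   p3   0    0   -2
   p4   0   -2    0
   p5   0   -4    0
   p6  -3    0    0
   p7   0    4    0

Candidate y = [0, 3, -1, 0, 0, 0, 0, 0]; check y·C column-wise:
  col T0: 3·1 + -1·3 + 0·-3 = 0
  col T1: 3·0 + -1·0 + 0·-2 + 0·-4 + 0·4 = 0
  col T2: 0·3 + 3·0 + -1·0 + 0·-2 = 0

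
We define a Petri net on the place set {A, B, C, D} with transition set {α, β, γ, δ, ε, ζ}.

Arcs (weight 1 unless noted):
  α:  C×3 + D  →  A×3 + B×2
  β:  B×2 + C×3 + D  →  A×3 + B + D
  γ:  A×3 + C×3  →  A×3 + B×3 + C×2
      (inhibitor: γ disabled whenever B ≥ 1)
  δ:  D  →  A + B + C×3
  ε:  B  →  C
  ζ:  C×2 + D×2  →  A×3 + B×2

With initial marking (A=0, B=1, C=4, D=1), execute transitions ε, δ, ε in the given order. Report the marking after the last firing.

step 1: fire ε:  (A=0, B=1, C=4, D=1) → (A=0, B=0, C=5, D=1)
step 2: fire δ:  (A=0, B=0, C=5, D=1) → (A=1, B=1, C=8, D=0)
step 3: fire ε:  (A=1, B=1, C=8, D=0) → (A=1, B=0, C=9, D=0)

(A=1, B=0, C=9, D=0)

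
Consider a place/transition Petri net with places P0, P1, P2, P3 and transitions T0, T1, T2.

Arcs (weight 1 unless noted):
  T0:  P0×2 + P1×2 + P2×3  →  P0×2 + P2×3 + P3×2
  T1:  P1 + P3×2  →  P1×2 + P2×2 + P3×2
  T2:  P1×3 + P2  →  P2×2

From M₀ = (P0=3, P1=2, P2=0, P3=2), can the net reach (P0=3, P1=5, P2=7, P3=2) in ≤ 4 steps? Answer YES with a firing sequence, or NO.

NO — not reachable within 4 firings

depth 0: 1 marking
depth 1: 2 markings reached so far
depth 2: 4 markings reached so far
depth 3: 7 markings reached so far
depth 4: 11 markings reached so far
target is not among the 11 markings reachable within 4 steps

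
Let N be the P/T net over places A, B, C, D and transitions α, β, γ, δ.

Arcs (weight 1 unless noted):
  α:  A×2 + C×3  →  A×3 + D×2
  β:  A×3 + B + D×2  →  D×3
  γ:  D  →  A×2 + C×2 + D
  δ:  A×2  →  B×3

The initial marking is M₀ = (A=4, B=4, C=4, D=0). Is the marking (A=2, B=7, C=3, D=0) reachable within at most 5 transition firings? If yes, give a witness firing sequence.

NO — not reachable within 5 firings

depth 0: 1 marking
depth 1: 3 markings reached so far
depth 2: 7 markings reached so far
depth 3: 13 markings reached so far
depth 4: 22 markings reached so far
depth 5: 36 markings reached so far
target is not among the 36 markings reachable within 5 steps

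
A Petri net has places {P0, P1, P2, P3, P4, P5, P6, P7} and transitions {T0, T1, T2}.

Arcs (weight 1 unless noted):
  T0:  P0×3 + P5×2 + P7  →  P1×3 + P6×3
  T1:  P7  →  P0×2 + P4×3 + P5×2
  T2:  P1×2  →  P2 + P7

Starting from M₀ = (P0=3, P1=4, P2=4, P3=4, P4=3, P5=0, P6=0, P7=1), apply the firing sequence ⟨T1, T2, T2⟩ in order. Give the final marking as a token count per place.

step 1: fire T1:  (P0=3, P1=4, P2=4, P3=4, P4=3, P5=0, P6=0, P7=1) → (P0=5, P1=4, P2=4, P3=4, P4=6, P5=2, P6=0, P7=0)
step 2: fire T2:  (P0=5, P1=4, P2=4, P3=4, P4=6, P5=2, P6=0, P7=0) → (P0=5, P1=2, P2=5, P3=4, P4=6, P5=2, P6=0, P7=1)
step 3: fire T2:  (P0=5, P1=2, P2=5, P3=4, P4=6, P5=2, P6=0, P7=1) → (P0=5, P1=0, P2=6, P3=4, P4=6, P5=2, P6=0, P7=2)

(P0=5, P1=0, P2=6, P3=4, P4=6, P5=2, P6=0, P7=2)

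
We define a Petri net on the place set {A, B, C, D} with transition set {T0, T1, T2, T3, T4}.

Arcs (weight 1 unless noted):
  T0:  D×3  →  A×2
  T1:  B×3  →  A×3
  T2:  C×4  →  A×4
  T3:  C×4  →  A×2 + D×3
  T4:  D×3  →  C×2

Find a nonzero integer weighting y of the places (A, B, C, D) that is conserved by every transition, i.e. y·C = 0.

Incidence matrix C (rows=places, cols=transitions):
       T0   T1   T2   T3   T4
    A   2    3    4    2    0
    B   0   -3    0    0    0
    C   0    0   -4   -4    2
    D  -3    0    0    3   -3

Candidate y = [3, 3, 3, 2]; check y·C column-wise:
  col T0: 3·2 + 3·0 + 3·0 + 2·-3 = 0
  col T1: 3·3 + 3·-3 + 3·0 + 2·0 = 0
  col T2: 3·4 + 3·0 + 3·-4 + 2·0 = 0
  col T3: 3·2 + 3·0 + 3·-4 + 2·3 = 0
  col T4: 3·0 + 3·0 + 3·2 + 2·-3 = 0

y = (A:3, B:3, C:3, D:2)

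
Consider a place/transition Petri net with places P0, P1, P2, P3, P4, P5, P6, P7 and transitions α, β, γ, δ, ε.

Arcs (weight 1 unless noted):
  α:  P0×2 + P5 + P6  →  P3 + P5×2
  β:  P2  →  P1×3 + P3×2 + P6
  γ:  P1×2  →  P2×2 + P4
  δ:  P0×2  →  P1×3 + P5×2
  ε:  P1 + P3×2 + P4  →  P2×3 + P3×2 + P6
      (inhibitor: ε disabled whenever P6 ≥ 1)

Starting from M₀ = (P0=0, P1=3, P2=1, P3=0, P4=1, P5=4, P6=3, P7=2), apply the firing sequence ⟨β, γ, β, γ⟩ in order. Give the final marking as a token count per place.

step 1: fire β:  (P0=0, P1=3, P2=1, P3=0, P4=1, P5=4, P6=3, P7=2) → (P0=0, P1=6, P2=0, P3=2, P4=1, P5=4, P6=4, P7=2)
step 2: fire γ:  (P0=0, P1=6, P2=0, P3=2, P4=1, P5=4, P6=4, P7=2) → (P0=0, P1=4, P2=2, P3=2, P4=2, P5=4, P6=4, P7=2)
step 3: fire β:  (P0=0, P1=4, P2=2, P3=2, P4=2, P5=4, P6=4, P7=2) → (P0=0, P1=7, P2=1, P3=4, P4=2, P5=4, P6=5, P7=2)
step 4: fire γ:  (P0=0, P1=7, P2=1, P3=4, P4=2, P5=4, P6=5, P7=2) → (P0=0, P1=5, P2=3, P3=4, P4=3, P5=4, P6=5, P7=2)

(P0=0, P1=5, P2=3, P3=4, P4=3, P5=4, P6=5, P7=2)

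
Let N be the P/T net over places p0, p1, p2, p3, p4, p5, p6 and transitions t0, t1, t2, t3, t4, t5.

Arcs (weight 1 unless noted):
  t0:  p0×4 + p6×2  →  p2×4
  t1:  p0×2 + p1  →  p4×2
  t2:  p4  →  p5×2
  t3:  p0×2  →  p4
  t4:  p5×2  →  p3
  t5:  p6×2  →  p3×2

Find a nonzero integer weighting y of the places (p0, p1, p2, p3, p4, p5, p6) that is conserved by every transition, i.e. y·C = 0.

Incidence matrix C (rows=places, cols=transitions):
       t0   t1   t2   t3   t4   t5
   p0  -4   -2    0   -2    0    0
   p1   0   -1    0    0    0    0
   p2   4    0    0    0    0    0
   p3   0    0    0    0    1    2
   p4   0    2   -1    1    0    0
   p5   0    0    2    0   -2    0
   p6  -2    0    0    0    0   -2

Candidate y = [1, 2, 2, 2, 2, 1, 2]; check y·C column-wise:
  col t0: 1·-4 + 2·0 + 2·4 + 2·0 + 2·0 + 1·0 + 2·-2 = 0
  col t1: 1·-2 + 2·-1 + 2·0 + 2·0 + 2·2 + 1·0 + 2·0 = 0
  col t2: 1·0 + 2·0 + 2·0 + 2·0 + 2·-1 + 1·2 + 2·0 = 0
  col t3: 1·-2 + 2·0 + 2·0 + 2·0 + 2·1 + 1·0 + 2·0 = 0
  col t4: 1·0 + 2·0 + 2·0 + 2·1 + 2·0 + 1·-2 + 2·0 = 0
  col t5: 1·0 + 2·0 + 2·0 + 2·2 + 2·0 + 1·0 + 2·-2 = 0

y = (p0:1, p1:2, p2:2, p3:2, p4:2, p5:1, p6:2)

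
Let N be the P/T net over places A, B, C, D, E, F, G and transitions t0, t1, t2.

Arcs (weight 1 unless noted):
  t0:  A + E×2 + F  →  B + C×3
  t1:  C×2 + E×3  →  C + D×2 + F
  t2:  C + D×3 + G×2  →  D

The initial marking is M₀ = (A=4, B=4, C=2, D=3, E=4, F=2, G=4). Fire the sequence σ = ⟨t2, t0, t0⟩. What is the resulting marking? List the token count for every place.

(A=2, B=6, C=7, D=1, E=0, F=0, G=2)

step 1: fire t2:  (A=4, B=4, C=2, D=3, E=4, F=2, G=4) → (A=4, B=4, C=1, D=1, E=4, F=2, G=2)
step 2: fire t0:  (A=4, B=4, C=1, D=1, E=4, F=2, G=2) → (A=3, B=5, C=4, D=1, E=2, F=1, G=2)
step 3: fire t0:  (A=3, B=5, C=4, D=1, E=2, F=1, G=2) → (A=2, B=6, C=7, D=1, E=0, F=0, G=2)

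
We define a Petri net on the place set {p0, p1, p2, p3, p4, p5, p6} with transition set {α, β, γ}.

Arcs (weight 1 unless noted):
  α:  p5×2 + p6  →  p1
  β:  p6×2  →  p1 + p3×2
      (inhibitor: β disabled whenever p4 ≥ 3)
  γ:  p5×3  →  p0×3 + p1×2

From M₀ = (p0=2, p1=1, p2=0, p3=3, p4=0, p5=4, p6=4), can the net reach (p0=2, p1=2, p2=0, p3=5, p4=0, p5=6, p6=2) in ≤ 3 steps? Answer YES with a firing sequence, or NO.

NO — not reachable within 3 firings

depth 0: 1 marking
depth 1: 4 markings reached so far
depth 2: 8 markings reached so far
depth 3: 10 markings reached so far
target is not among the 10 markings reachable within 3 steps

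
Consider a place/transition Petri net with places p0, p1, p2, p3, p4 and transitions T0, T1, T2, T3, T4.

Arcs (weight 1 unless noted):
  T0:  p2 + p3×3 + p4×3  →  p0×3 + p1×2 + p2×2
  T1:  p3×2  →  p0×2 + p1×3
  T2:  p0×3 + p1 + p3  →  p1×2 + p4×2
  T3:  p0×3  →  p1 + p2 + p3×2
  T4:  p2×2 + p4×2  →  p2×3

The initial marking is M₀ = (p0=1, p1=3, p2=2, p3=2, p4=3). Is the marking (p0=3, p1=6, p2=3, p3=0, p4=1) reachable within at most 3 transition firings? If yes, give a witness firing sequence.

step 1: fire T1:  (p0=1, p1=3, p2=2, p3=2, p4=3) → (p0=3, p1=6, p2=2, p3=0, p4=3)
step 2: fire T4:  (p0=3, p1=6, p2=2, p3=0, p4=3) → (p0=3, p1=6, p2=3, p3=0, p4=1)

YES — reachable via ⟨T1, T4⟩ (2 firings)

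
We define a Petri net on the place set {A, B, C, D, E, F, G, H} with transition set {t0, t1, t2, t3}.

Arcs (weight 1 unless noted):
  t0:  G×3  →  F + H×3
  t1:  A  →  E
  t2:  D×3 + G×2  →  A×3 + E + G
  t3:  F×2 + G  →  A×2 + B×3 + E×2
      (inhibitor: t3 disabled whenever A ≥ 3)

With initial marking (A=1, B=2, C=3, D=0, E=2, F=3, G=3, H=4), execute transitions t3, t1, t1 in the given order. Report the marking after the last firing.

step 1: fire t3:  (A=1, B=2, C=3, D=0, E=2, F=3, G=3, H=4) → (A=3, B=5, C=3, D=0, E=4, F=1, G=2, H=4)
step 2: fire t1:  (A=3, B=5, C=3, D=0, E=4, F=1, G=2, H=4) → (A=2, B=5, C=3, D=0, E=5, F=1, G=2, H=4)
step 3: fire t1:  (A=2, B=5, C=3, D=0, E=5, F=1, G=2, H=4) → (A=1, B=5, C=3, D=0, E=6, F=1, G=2, H=4)

(A=1, B=5, C=3, D=0, E=6, F=1, G=2, H=4)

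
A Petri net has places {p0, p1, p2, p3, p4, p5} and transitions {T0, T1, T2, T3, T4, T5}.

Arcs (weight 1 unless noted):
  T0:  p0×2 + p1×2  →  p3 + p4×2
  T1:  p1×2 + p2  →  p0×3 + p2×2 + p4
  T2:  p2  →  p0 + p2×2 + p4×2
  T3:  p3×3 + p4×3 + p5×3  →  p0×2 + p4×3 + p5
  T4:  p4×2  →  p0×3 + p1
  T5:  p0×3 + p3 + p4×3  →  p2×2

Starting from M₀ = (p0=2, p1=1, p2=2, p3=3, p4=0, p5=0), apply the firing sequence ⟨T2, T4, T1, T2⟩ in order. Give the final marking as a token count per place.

(p0=10, p1=0, p2=5, p3=3, p4=3, p5=0)

step 1: fire T2:  (p0=2, p1=1, p2=2, p3=3, p4=0, p5=0) → (p0=3, p1=1, p2=3, p3=3, p4=2, p5=0)
step 2: fire T4:  (p0=3, p1=1, p2=3, p3=3, p4=2, p5=0) → (p0=6, p1=2, p2=3, p3=3, p4=0, p5=0)
step 3: fire T1:  (p0=6, p1=2, p2=3, p3=3, p4=0, p5=0) → (p0=9, p1=0, p2=4, p3=3, p4=1, p5=0)
step 4: fire T2:  (p0=9, p1=0, p2=4, p3=3, p4=1, p5=0) → (p0=10, p1=0, p2=5, p3=3, p4=3, p5=0)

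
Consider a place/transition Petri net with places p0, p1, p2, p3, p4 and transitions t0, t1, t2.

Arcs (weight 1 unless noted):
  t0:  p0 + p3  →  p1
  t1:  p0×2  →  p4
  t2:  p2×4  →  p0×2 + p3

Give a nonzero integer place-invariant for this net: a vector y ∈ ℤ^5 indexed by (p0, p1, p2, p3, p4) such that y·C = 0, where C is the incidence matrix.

Incidence matrix C (rows=places, cols=transitions):
       t0   t1   t2
   p0  -1   -2    2
   p1   1    0    0
   p2   0    0   -4
   p3  -1    0    1
   p4   0    1    0

Candidate y = [0, 4, 1, 4, 0]; check y·C column-wise:
  col t0: 0·-1 + 4·1 + 1·0 + 4·-1 = 0
  col t1: 0·-2 + 4·0 + 1·0 + 4·0 + 0·1 = 0
  col t2: 0·2 + 4·0 + 1·-4 + 4·1 = 0

y = (p0:0, p1:4, p2:1, p3:4, p4:0)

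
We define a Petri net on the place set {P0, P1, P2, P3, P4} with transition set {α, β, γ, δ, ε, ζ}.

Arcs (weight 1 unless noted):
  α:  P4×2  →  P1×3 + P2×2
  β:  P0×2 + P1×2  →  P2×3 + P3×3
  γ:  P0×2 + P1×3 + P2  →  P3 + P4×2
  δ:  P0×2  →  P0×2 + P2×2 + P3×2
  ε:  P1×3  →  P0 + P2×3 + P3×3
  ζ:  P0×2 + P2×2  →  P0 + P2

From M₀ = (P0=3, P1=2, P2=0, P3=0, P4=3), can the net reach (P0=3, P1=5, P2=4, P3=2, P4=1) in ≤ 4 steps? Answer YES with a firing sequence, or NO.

step 1: fire α:  (P0=3, P1=2, P2=0, P3=0, P4=3) → (P0=3, P1=5, P2=2, P3=0, P4=1)
step 2: fire δ:  (P0=3, P1=5, P2=2, P3=0, P4=1) → (P0=3, P1=5, P2=4, P3=2, P4=1)

YES — reachable via ⟨α, δ⟩ (2 firings)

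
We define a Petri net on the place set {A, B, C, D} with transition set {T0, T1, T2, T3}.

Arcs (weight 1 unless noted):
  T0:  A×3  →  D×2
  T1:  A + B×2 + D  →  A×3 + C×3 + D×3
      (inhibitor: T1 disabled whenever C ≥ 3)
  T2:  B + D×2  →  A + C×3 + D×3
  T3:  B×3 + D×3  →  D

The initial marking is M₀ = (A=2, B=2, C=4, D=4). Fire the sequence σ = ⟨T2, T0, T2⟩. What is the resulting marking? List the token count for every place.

(A=1, B=0, C=10, D=8)

step 1: fire T2:  (A=2, B=2, C=4, D=4) → (A=3, B=1, C=7, D=5)
step 2: fire T0:  (A=3, B=1, C=7, D=5) → (A=0, B=1, C=7, D=7)
step 3: fire T2:  (A=0, B=1, C=7, D=7) → (A=1, B=0, C=10, D=8)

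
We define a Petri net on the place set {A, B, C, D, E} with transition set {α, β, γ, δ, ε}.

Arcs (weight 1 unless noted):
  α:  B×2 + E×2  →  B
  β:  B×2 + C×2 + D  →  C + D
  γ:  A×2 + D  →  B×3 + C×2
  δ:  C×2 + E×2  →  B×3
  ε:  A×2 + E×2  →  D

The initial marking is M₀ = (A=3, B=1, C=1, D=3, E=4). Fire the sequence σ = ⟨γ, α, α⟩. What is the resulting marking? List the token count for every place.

step 1: fire γ:  (A=3, B=1, C=1, D=3, E=4) → (A=1, B=4, C=3, D=2, E=4)
step 2: fire α:  (A=1, B=4, C=3, D=2, E=4) → (A=1, B=3, C=3, D=2, E=2)
step 3: fire α:  (A=1, B=3, C=3, D=2, E=2) → (A=1, B=2, C=3, D=2, E=0)

(A=1, B=2, C=3, D=2, E=0)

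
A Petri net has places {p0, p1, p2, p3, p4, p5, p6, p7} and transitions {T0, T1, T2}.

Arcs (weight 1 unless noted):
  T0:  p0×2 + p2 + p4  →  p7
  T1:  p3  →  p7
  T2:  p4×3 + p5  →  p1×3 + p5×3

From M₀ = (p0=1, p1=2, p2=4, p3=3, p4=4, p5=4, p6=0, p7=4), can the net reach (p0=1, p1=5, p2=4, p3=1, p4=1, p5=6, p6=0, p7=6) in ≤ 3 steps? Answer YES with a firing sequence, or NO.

YES — reachable via ⟨T1, T1, T2⟩ (3 firings)

step 1: fire T1:  (p0=1, p1=2, p2=4, p3=3, p4=4, p5=4, p6=0, p7=4) → (p0=1, p1=2, p2=4, p3=2, p4=4, p5=4, p6=0, p7=5)
step 2: fire T1:  (p0=1, p1=2, p2=4, p3=2, p4=4, p5=4, p6=0, p7=5) → (p0=1, p1=2, p2=4, p3=1, p4=4, p5=4, p6=0, p7=6)
step 3: fire T2:  (p0=1, p1=2, p2=4, p3=1, p4=4, p5=4, p6=0, p7=6) → (p0=1, p1=5, p2=4, p3=1, p4=1, p5=6, p6=0, p7=6)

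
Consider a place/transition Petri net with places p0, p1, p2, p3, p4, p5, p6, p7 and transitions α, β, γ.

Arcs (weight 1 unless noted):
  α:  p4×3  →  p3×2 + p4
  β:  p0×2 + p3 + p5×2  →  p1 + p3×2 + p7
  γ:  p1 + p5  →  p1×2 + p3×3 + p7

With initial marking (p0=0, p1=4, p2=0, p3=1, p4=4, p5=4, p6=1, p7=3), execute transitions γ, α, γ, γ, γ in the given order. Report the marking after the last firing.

step 1: fire γ:  (p0=0, p1=4, p2=0, p3=1, p4=4, p5=4, p6=1, p7=3) → (p0=0, p1=5, p2=0, p3=4, p4=4, p5=3, p6=1, p7=4)
step 2: fire α:  (p0=0, p1=5, p2=0, p3=4, p4=4, p5=3, p6=1, p7=4) → (p0=0, p1=5, p2=0, p3=6, p4=2, p5=3, p6=1, p7=4)
step 3: fire γ:  (p0=0, p1=5, p2=0, p3=6, p4=2, p5=3, p6=1, p7=4) → (p0=0, p1=6, p2=0, p3=9, p4=2, p5=2, p6=1, p7=5)
step 4: fire γ:  (p0=0, p1=6, p2=0, p3=9, p4=2, p5=2, p6=1, p7=5) → (p0=0, p1=7, p2=0, p3=12, p4=2, p5=1, p6=1, p7=6)
step 5: fire γ:  (p0=0, p1=7, p2=0, p3=12, p4=2, p5=1, p6=1, p7=6) → (p0=0, p1=8, p2=0, p3=15, p4=2, p5=0, p6=1, p7=7)

(p0=0, p1=8, p2=0, p3=15, p4=2, p5=0, p6=1, p7=7)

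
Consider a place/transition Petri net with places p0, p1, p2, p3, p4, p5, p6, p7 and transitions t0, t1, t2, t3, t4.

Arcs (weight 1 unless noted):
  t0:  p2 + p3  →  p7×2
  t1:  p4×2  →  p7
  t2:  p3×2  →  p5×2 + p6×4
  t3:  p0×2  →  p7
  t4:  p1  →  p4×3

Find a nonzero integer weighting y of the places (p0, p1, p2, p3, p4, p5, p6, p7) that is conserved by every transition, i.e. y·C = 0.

Incidence matrix C (rows=places, cols=transitions):
       t0   t1   t2   t3   t4
   p0   0    0    0   -2    0
   p1   0    0    0    0   -1
   p2  -1    0    0    0    0
   p3  -1    0   -2    0    0
   p4   0   -2    0    0    3
   p5   0    0    2    0    0
   p6   0    0    4    0    0
   p7   2    1    0    1    0

Candidate y = [0, 0, 1, -1, 0, -1, 0, 0]; check y·C column-wise:
  col t0: 1·-1 + -1·-1 + -1·0 + 0·2 = 0
  col t1: 1·0 + -1·0 + 0·-2 + -1·0 + 0·1 = 0
  col t2: 1·0 + -1·-2 + -1·2 + 0·4 = 0
  col t3: 0·-2 + 1·0 + -1·0 + -1·0 + 0·1 = 0
  col t4: 0·-1 + 1·0 + -1·0 + 0·3 + -1·0 = 0

y = (p0:0, p1:0, p2:1, p3:-1, p4:0, p5:-1, p6:0, p7:0)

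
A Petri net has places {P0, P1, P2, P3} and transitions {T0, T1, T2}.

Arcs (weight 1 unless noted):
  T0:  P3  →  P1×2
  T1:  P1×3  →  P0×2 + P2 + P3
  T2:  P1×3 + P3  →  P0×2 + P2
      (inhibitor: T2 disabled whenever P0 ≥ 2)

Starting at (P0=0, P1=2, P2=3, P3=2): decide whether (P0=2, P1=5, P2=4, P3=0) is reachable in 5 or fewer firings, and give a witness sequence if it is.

YES — reachable via ⟨T0, T0, T1, T0⟩ (4 firings)

step 1: fire T0:  (P0=0, P1=2, P2=3, P3=2) → (P0=0, P1=4, P2=3, P3=1)
step 2: fire T0:  (P0=0, P1=4, P2=3, P3=1) → (P0=0, P1=6, P2=3, P3=0)
step 3: fire T1:  (P0=0, P1=6, P2=3, P3=0) → (P0=2, P1=3, P2=4, P3=1)
step 4: fire T0:  (P0=2, P1=3, P2=4, P3=1) → (P0=2, P1=5, P2=4, P3=0)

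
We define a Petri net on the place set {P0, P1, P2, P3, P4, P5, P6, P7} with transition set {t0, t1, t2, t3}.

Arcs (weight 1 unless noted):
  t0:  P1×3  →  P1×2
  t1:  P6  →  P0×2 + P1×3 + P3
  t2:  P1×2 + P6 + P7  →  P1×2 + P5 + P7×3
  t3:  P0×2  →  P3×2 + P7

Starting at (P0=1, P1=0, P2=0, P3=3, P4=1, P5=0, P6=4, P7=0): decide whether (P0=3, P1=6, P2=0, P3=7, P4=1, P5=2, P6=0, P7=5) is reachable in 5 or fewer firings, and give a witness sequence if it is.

step 1: fire t1:  (P0=1, P1=0, P2=0, P3=3, P4=1, P5=0, P6=4, P7=0) → (P0=3, P1=3, P2=0, P3=4, P4=1, P5=0, P6=3, P7=0)
step 2: fire t1:  (P0=3, P1=3, P2=0, P3=4, P4=1, P5=0, P6=3, P7=0) → (P0=5, P1=6, P2=0, P3=5, P4=1, P5=0, P6=2, P7=0)
step 3: fire t3:  (P0=5, P1=6, P2=0, P3=5, P4=1, P5=0, P6=2, P7=0) → (P0=3, P1=6, P2=0, P3=7, P4=1, P5=0, P6=2, P7=1)
step 4: fire t2:  (P0=3, P1=6, P2=0, P3=7, P4=1, P5=0, P6=2, P7=1) → (P0=3, P1=6, P2=0, P3=7, P4=1, P5=1, P6=1, P7=3)
step 5: fire t2:  (P0=3, P1=6, P2=0, P3=7, P4=1, P5=1, P6=1, P7=3) → (P0=3, P1=6, P2=0, P3=7, P4=1, P5=2, P6=0, P7=5)

YES — reachable via ⟨t1, t1, t3, t2, t2⟩ (5 firings)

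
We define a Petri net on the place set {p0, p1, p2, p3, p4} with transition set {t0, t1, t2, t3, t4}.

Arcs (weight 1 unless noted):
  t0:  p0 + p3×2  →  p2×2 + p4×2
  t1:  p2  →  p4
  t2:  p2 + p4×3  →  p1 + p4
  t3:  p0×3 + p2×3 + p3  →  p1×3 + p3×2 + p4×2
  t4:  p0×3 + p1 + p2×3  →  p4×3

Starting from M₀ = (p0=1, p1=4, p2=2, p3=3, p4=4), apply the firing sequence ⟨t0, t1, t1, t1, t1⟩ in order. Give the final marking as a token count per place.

(p0=0, p1=4, p2=0, p3=1, p4=10)

step 1: fire t0:  (p0=1, p1=4, p2=2, p3=3, p4=4) → (p0=0, p1=4, p2=4, p3=1, p4=6)
step 2: fire t1:  (p0=0, p1=4, p2=4, p3=1, p4=6) → (p0=0, p1=4, p2=3, p3=1, p4=7)
step 3: fire t1:  (p0=0, p1=4, p2=3, p3=1, p4=7) → (p0=0, p1=4, p2=2, p3=1, p4=8)
step 4: fire t1:  (p0=0, p1=4, p2=2, p3=1, p4=8) → (p0=0, p1=4, p2=1, p3=1, p4=9)
step 5: fire t1:  (p0=0, p1=4, p2=1, p3=1, p4=9) → (p0=0, p1=4, p2=0, p3=1, p4=10)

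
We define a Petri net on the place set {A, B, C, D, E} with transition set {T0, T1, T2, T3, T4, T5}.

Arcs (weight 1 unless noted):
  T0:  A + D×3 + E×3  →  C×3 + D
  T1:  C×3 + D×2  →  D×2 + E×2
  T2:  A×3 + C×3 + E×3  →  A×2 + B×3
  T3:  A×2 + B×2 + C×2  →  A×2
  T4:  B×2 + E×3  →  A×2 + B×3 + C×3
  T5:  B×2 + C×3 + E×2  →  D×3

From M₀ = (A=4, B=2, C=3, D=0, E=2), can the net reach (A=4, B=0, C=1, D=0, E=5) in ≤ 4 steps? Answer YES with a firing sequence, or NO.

NO — not reachable within 4 firings

depth 0: 1 marking
depth 1: 3 markings reached so far
depth 2: 3 markings reached so far
(frontier empty at depth 2; search complete)
target is not among the 3 markings reachable within 4 steps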